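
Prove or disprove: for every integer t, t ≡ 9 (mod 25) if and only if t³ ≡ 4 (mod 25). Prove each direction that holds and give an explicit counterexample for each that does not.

[⇒] Suppose t ≡ 9 (mod 25). Write t = 25j + 9. Then (25j + 9)³ = 15625j³ + 16875j² + 6075j + 729 = 25(625j³ + 675j² + 243j + 29) + 4, so t³ ≡ 4 (mod 25).

[⇐] Conversely, suppose t³ ≡ 4 (mod 25). The only residue r in {0, …, 24} with r³ ≡ 4 (mod 25) is r = 9, so t ≡ 9 (mod 25).

Both directions hold.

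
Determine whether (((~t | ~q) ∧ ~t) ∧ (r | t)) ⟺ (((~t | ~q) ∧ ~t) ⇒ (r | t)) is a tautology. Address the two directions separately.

[⇒] Assume the antecedent. If r is true, ((~t | ~q) ∧ ~t) ⇒ (r | t) reduces to true regardless of the other variables. If r is false, the antecedent cannot hold. Either way ((~t | ~q) ∧ ~t) ⇒ (r | t) holds.

[⇐] This fails. Under r = F, q = F, t = T, the left side is false but the right side is true.

(⇒) holds; (⇐) fails.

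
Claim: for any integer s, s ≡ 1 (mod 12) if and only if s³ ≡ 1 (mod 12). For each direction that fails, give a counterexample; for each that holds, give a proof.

(⟹) Suppose s ≡ 1 (mod 12). Write s = 12j + 1. Then (12j + 1)³ = 1728j³ + 432j² + 36j + 1 = 12(144j³ + 36j² + 3j) + 1, so s³ ≡ 1 (mod 12).

(⟸) For the converse, argue contrapositively. If s ≢ 1 (mod 12), then s is congruent to one of 0, 2, 3, 4, 5, 6, 7, 8, 9, 10, 11 modulo 12, and these give s³ ≡ 0, 8, 3, 4, 5, 0, 7, 8, 9, 4, 11 respectively — never 1.

Equivalent; both directions hold.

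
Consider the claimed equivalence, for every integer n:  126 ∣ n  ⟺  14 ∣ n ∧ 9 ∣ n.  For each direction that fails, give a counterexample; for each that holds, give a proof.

(⇒) If 126 ∣ n, write n = 126q. Since 126 = 9·14, n = 14·(9q), so 14 ∣ n; and since 126 = 14·9, n = 9·(14q), so 9 ∣ n.

(⇐) Suppose 14 ∣ n and 9 ∣ n. Any common multiple of 14 and 9 is a multiple of their lcm; here gcd(14, 9) = 1, so lcm(14, 9) = 14·9 = 126, so 126 ∣ n.

Both directions hold.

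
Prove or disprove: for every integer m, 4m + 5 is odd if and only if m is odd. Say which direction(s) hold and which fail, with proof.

Forward direction. This fails: take m = 2. Then 4m + 5 = 13, which is odd, yet m = 2 is even, not odd.

Converse. Suppose m is odd. Since 4 is even, 4m is even for every m, so 4m + 5 has the same parity as 5, which is odd. Hence 4m + 5 is odd.

The forward direction fails; the converse holds.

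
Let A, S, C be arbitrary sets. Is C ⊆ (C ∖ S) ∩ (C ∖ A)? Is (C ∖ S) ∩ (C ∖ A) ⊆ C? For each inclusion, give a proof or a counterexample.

Reverse inclusion. Let x ∈ (C ∖ S) ∩ (C ∖ A). Then x ∈ C and x ∉ A, S, from which x ∈ C.

Forward inclusion. This inclusion fails. Take A = {1}, S = ∅, C = {1}; then 1 ∈ C but 1 ∉ (C ∖ S) ∩ (C ∖ A).

The sets are not equal: only the reverse inclusion holds.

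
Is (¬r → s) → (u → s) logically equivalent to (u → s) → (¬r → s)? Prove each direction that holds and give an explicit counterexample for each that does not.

(⟹) This fails. Under s = F, u = F, r = F, the left side is true but the right side is false.

(⟸) This fails. Under s = F, u = T, r = T, the left side is false but the right side is true.

(⇒) fails and (⇐) fails.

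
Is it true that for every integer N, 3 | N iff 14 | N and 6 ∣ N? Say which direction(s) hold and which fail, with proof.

(→) This fails: take N = 3. Certainly 3 ∣ 3, but 14 ∤ 3.

(←) Suppose 14 ∣ N and 6 ∣ N. Any common multiple of 14 and 6 is a multiple of their lcm; here lcm(14, 6) = 14·6/gcd(14, 6) = 84/2 = 42, so 42 ∣ N. Since 3 ∣ 42, it follows that 3 ∣ N.

(⇒) fails; (⇐) holds.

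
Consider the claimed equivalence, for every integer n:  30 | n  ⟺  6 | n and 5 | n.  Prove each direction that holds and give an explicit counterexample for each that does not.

[⇒] If 30 ∣ n, write n = 30q. Since 30 = 5·6, n = 6·(5q), so 6 ∣ n; and since 30 = 6·5, n = 5·(6q), so 5 ∣ n.

[⇐] Suppose 6 ∣ n and 5 ∣ n. Any common multiple of 6 and 5 is a multiple of their lcm; here gcd(6, 5) = 1, so lcm(6, 5) = 6·5 = 30, so 30 ∣ n.

Both directions hold; the statement is true.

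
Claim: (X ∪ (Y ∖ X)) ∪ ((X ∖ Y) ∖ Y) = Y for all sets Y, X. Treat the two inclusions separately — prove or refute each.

Only the reverse inclusion holds.

Forward inclusion. This inclusion fails. Take Y = ∅, X = {1}; then 1 ∈ (X ∪ (Y ∖ X)) ∪ ((X ∖ Y) ∖ Y) but 1 ∉ Y.

Reverse inclusion. Let x ∈ Y. Then either x ∈ Y and x ∉ X; or x ∈ Y ∩ X. In each case x ∈ (X ∪ (Y ∖ X)) ∪ ((X ∖ Y) ∖ Y), so Y ⊆ (X ∪ (Y ∖ X)) ∪ ((X ∖ Y) ∖ Y).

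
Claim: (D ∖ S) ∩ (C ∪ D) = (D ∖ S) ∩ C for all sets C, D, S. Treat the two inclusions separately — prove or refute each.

Only the reverse inclusion holds.

(⊇) Let x ∈ (D ∖ S) ∩ C. Then x ∈ C ∩ D and x ∉ S, from which x ∈ (D ∖ S) ∩ (C ∪ D).

(⊆) This inclusion fails. Take C = ∅, D = {1}, S = ∅; then 1 ∈ (D ∖ S) ∩ (C ∪ D) but 1 ∉ (D ∖ S) ∩ C.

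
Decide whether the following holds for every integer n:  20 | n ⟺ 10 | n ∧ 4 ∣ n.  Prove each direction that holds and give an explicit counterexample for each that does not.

Both directions hold.

[⇐] Suppose 10 ∣ n and 4 ∣ n. Any common multiple of 10 and 4 is a multiple of their lcm; here lcm(10, 4) = 10·4/gcd(10, 4) = 40/2 = 20, so 20 ∣ n.

[⇒] If 20 ∣ n, write n = 20q. Since 20 = 2·10, n = 10·(2q), so 10 ∣ n; and since 20 = 5·4, n = 4·(5q), so 4 ∣ n.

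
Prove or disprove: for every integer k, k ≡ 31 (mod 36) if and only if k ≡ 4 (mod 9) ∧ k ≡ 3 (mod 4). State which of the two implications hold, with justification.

Both directions hold.

(⇐) If k ≡ 4 (mod 9) and k ≡ 3 (mod 4), then by the Chinese remainder theorem k ≡ 31 (mod 36). This is exactly k ≡ 31 (mod 36).

(⇒) Suppose k ≡ 31 (mod 36); write k = 36j + 31. Since 9 ∣ 36, reducing mod 9 gives k ≡ 31 ≡ 4 (mod 9); since 4 ∣ 36, reducing mod 4 gives k ≡ 31 ≡ 3 (mod 4).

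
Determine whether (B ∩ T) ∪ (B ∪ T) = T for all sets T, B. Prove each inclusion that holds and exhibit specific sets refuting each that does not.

(⊇) Let x ∈ T. Then either x ∈ T and x ∉ B; or x ∈ T ∩ B. In each case x ∈ (B ∩ T) ∪ (B ∪ T), so T ⊆ (B ∩ T) ∪ (B ∪ T).

(⊆) This inclusion fails. Take T = ∅, B = {1}; then 1 ∈ (B ∩ T) ∪ (B ∪ T) but 1 ∉ T.

(⊆) fails; (⊇) holds.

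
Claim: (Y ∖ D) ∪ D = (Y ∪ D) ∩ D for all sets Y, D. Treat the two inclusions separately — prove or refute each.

Only the reverse inclusion holds.

(⟹) This inclusion fails. Take Y = {1}, D = ∅; then 1 ∈ (Y ∖ D) ∪ D but 1 ∉ (Y ∪ D) ∩ D.

(⟸) Let x ∈ (Y ∪ D) ∩ D. Then either x ∈ D and x ∉ Y; or x ∈ Y ∩ D. In each case x ∈ (Y ∖ D) ∪ D, so (Y ∪ D) ∩ D ⊆ (Y ∖ D) ∪ D.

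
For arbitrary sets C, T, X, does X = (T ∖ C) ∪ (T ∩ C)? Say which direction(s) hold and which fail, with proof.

(⊆) fails and (⊇) fails.

(⊆) This inclusion fails. Take C = ∅, T = ∅, X = {1}; then 1 ∈ X but 1 ∉ (T ∖ C) ∪ (T ∩ C).

(⊇) This inclusion fails. Take C = ∅, T = {1}, X = ∅; then 1 ∈ (T ∖ C) ∪ (T ∩ C) but 1 ∉ X.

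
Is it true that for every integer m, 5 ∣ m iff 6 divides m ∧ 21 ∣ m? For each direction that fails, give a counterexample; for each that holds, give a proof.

(⇒) fails and (⇐) fails.

(⟹) This fails: take m = 5. Certainly 5 ∣ 5, but 6 ∤ 5.

(⟸) This fails: take m = 42. Both 6 ∣ 42 and 21 ∣ 42, yet 42 is not a multiple of 5 (since 42 = 8·5 + 2), so 5 ∤ 42.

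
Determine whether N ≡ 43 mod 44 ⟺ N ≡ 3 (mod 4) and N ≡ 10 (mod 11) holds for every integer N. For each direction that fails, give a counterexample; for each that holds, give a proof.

Converse. If N ≡ 3 (mod 4) and N ≡ 10 (mod 11), then by the Chinese remainder theorem N ≡ 43 (mod 44). This is exactly N ≡ 43 (mod 44).

Forward direction. Suppose N ≡ 43 (mod 44); write N = 44j + 43. Since 4 ∣ 44, reducing mod 4 gives N ≡ 43 ≡ 3 (mod 4); since 11 ∣ 44, reducing mod 11 gives N ≡ 43 ≡ 10 (mod 11).

Equivalent; both directions hold.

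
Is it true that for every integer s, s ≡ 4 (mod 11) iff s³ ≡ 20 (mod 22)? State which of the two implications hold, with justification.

Forward direction. This fails: take s = 15. Then 15 ≡ 4 (mod 11), but 15³ = 3375 ≡ 9 (mod 22), not 20.

Converse. The residues r modulo 22 with r³ ≡ 20 (mod 22) are exactly {4}, and each is ≡ 4 (mod 11).

(⇒) fails; (⇐) holds.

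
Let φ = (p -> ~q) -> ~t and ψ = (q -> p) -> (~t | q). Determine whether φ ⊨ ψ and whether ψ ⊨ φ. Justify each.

(→) Assume the antecedent. If t is true, the antecedent forces (t = T, p = T, q = T), and (q -> p) -> (~t | q) holds there. If t is false, (q -> p) -> (~t | q) reduces to true regardless of the other variables. Either way (q -> p) -> (~t | q) holds.

(←) This fails. Under t = T, p = F, q = T, the left side is false but the right side is true.

Only the forward direction holds.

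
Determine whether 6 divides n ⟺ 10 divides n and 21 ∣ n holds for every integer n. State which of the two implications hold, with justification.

(→) This fails: take n = 6. Certainly 6 ∣ 6, but 10 ∤ 6.

(←) Suppose 10 ∣ n and 21 ∣ n. Any common multiple of 10 and 21 is a multiple of their lcm; here gcd(10, 21) = 1, so lcm(10, 21) = 10·21 = 210, so 210 ∣ n. Since 6 ∣ 210, it follows that 6 ∣ n.

(⇒) fails; (⇐) holds.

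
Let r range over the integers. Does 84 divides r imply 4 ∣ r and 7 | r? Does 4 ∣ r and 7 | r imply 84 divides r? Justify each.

(→) If 84 ∣ r, write r = 84q. Since 84 = 21·4, r = 4·(21q), so 4 ∣ r; and since 84 = 12·7, r = 7·(12q), so 7 ∣ r.

(←) This fails: take r = 28. Both 4 ∣ 28 and 7 ∣ 28, yet 28 is not a multiple of 84 (since 28 = 0·84 + 28), so 84 ∤ 28.

(⇒) holds; (⇐) fails.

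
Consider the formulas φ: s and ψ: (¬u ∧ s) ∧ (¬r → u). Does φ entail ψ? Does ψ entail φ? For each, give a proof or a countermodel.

Forward direction. This fails. Under s = T, r = F, u = F, the left side is true but the right side is false.

Converse. Assume the antecedent. If s is true, s reduces to true regardless of the other variables. If s is false, the antecedent cannot hold. Either way s holds.

Not equivalent: only (⇐) holds.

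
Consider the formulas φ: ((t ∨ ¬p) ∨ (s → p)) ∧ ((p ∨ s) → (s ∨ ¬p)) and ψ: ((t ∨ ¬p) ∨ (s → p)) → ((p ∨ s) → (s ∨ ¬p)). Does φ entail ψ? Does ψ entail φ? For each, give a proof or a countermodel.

Equivalent; both directions hold.

(→) Assume the antecedent. If s is true, the consequent reduces to true regardless of the other variables. If s is false, the antecedent forces (s = F, t = F, p = F) or (s = F, t = T, p = F), and the consequent holds there. Either way the consequent holds.

(←) Assume the antecedent. If s is true, the consequent reduces to true regardless of the other variables. If s is false, the antecedent forces (s = F, t = F, p = F) or (s = F, t = T, p = F), and the consequent holds there. Either way the consequent holds.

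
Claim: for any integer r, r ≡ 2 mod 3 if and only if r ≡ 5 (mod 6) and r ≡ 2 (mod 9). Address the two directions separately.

Only the reverse direction holds.

[⇒] This fails: r = 2 gives 2 ≡ 2 (mod 3) but 2 ≡ 2 (mod 6), so the conjunction on the right does not hold.

[⇐] Conversely, if r ≡ 5 (mod 6) and r ≡ 2 (mod 9), then by the Chinese remainder theorem r ≡ 11 (mod 18). Since 11 ≡ 2 (mod 3) and 3 ∣ 18, we get r ≡ 2 (mod 3).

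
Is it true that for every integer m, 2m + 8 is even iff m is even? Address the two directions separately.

(→) This fails: take m = 5. Then 2m + 8 = 18, which is even, yet m = 5 is odd, not even.

(←) Suppose m is even. Since 2 is even, 2m is even for every m, so 2m + 8 has the same parity as 8, which is even. Hence 2m + 8 is even.

Only the reverse direction holds.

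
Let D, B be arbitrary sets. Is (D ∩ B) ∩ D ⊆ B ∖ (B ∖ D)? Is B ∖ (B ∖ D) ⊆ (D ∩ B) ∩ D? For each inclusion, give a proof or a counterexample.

The two sets are equal.

(⟹) Let x ∈ (D ∩ B) ∩ D. Then x ∈ D ∩ B, from which x ∈ B ∖ (B ∖ D).

(⟸) Let x ∈ B ∖ (B ∖ D). Then x ∈ D ∩ B, from which x ∈ (D ∩ B) ∩ D.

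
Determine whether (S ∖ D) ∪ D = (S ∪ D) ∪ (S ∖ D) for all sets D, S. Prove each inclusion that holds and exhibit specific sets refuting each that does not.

(⊆) Let x ∈ (S ∖ D) ∪ D. Then either x ∈ D and x ∉ S; or x ∈ S and x ∉ D; or x ∈ D ∩ S. In each case x ∈ (S ∪ D) ∪ (S ∖ D), so (S ∖ D) ∪ D ⊆ (S ∪ D) ∪ (S ∖ D).

(⊇) Let x ∈ (S ∪ D) ∪ (S ∖ D). Then either x ∈ D and x ∉ S; or x ∈ S and x ∉ D; or x ∈ D ∩ S. In each case x ∈ (S ∖ D) ∪ D, so (S ∪ D) ∪ (S ∖ D) ⊆ (S ∖ D) ∪ D.

The two sets are equal.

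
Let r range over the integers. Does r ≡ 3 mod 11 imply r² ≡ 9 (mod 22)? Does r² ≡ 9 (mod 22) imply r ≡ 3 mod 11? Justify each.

Neither direction holds.

(→) This fails: take r = 14. Then 14 ≡ 3 (mod 11), but 14² = 196 ≡ 20 (mod 22), not 9.

(←) This fails: take r = 19. Then 19² = 361 ≡ 9 (mod 22), yet 19 ≡ 8 (mod 11), not 3.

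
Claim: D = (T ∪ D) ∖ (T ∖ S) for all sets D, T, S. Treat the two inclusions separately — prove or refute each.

(⟹) This inclusion fails. Take D = {1}, T = {1}, S = ∅; then 1 ∈ D but 1 ∉ (T ∪ D) ∖ (T ∖ S).

(⟸) This inclusion fails. Take D = ∅, T = {1}, S = {1}; then 1 ∈ (T ∪ D) ∖ (T ∖ S) but 1 ∉ D.

Neither inclusion holds.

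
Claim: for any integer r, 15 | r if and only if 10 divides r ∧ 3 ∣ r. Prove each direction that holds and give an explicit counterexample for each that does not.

(⇒) This fails: take r = 15. Certainly 15 ∣ 15, but 10 ∤ 15.

(⇐) Suppose 10 ∣ r and 3 ∣ r. Any common multiple of 10 and 3 is a multiple of their lcm; here gcd(10, 3) = 1, so lcm(10, 3) = 10·3 = 30, so 30 ∣ r. Since 15 ∣ 30, it follows that 15 ∣ r.

Only the reverse direction holds.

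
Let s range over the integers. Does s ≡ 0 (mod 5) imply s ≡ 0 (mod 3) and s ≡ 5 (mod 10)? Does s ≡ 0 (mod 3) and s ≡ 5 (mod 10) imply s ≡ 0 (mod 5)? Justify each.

Only the reverse direction holds.

[⇒] This fails: s = 0 gives 0 ≡ 0 (mod 5) but 0 ≡ 0 (mod 10), so the conjunction on the right does not hold.

[⇐] Conversely, if s ≡ 0 (mod 3) and s ≡ 5 (mod 10), then by the Chinese remainder theorem s ≡ 15 (mod 30). Since 15 ≡ 0 (mod 5) and 5 ∣ 30, we get s ≡ 0 (mod 5).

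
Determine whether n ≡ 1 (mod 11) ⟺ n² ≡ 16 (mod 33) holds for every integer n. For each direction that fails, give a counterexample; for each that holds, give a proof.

(⇒) fails and (⇐) fails.

(⇒) This fails: take n = 1. Then 1 ≡ 1 (mod 11), but 1² = 1 ≡ 1 (mod 33), not 16.

(⇐) This fails: take n = 4. Then 4² = 16 ≡ 16 (mod 33), yet 4 ≡ 4 (mod 11), not 1.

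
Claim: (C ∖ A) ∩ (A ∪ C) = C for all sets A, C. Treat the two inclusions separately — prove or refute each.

Only the forward inclusion holds.

(⟸) This inclusion fails. Take A = {1}, C = {1}; then 1 ∈ C but 1 ∉ (C ∖ A) ∩ (A ∪ C).

(⟹) Let x ∈ (C ∖ A) ∩ (A ∪ C). Then x ∈ C and x ∉ A, from which x ∈ C.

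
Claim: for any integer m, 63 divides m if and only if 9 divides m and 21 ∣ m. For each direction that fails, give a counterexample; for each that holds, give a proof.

Equivalent; both directions hold.

[⇒] If 63 ∣ m, write m = 63q. Since 63 = 7·9, m = 9·(7q), so 9 ∣ m; and since 63 = 3·21, m = 21·(3q), so 21 ∣ m.

[⇐] Suppose 9 ∣ m and 21 ∣ m. Any common multiple of 9 and 21 is a multiple of their lcm; here lcm(9, 21) = 9·21/gcd(9, 21) = 189/3 = 63, so 63 ∣ m.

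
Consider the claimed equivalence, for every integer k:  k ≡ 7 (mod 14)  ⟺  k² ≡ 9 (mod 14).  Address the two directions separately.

Neither direction holds.

[⇒] This fails: take k = 7. Then 7 ≡ 7 (mod 14), but 7² = 49 ≡ 7 (mod 14), not 9.

[⇐] This fails: take k = 3. Then 3² = 9 ≡ 9 (mod 14), yet 3 ≡ 3 (mod 14), not 7.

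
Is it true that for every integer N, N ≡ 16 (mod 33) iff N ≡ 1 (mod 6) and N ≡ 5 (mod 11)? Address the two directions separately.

Forward direction. This fails: N = 16 gives 16 ≡ 16 (mod 33) but 16 ≡ 4 (mod 6), so the conjunction on the right does not hold.

Converse. If N ≡ 1 (mod 6) and N ≡ 5 (mod 11), then by the Chinese remainder theorem N ≡ 49 (mod 66). Since 49 ≡ 16 (mod 33) and 33 ∣ 66, we get N ≡ 16 (mod 33).

The forward direction fails; the converse holds.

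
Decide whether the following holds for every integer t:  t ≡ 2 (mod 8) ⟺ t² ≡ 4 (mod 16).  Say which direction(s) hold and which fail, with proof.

(⇒) holds; (⇐) fails.

(⟹) Suppose t ≡ 2 (mod 8). Working modulo 16, t ∈ {2, 10}; for each such r, r² ≡ 4 (mod 16).

(⟸) This fails: take t = 6. Then 6² = 36 ≡ 4 (mod 16), yet 6 ≡ 6 (mod 8), not 2.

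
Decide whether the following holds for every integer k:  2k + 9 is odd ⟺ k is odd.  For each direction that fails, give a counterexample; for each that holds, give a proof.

Forward direction. This fails: take k = 2. Then 2k + 9 = 13, which is odd, yet k = 2 is even, not odd.

Converse. Suppose k is odd. Since 2 is even, 2k is even for every k, so 2k + 9 has the same parity as 9, which is odd. Hence 2k + 9 is odd.

Not equivalent: only (⇐) holds.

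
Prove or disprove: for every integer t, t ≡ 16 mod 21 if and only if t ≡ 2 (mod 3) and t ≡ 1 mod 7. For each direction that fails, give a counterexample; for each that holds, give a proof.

Both directions fail.

(⇒) This fails: t = 16 gives 16 ≡ 16 (mod 21) but 16 ≡ 1 (mod 3), so the conjunction on the right does not hold.

(⇐) This fails: t = 8 satisfies both congruences on the right (8 ≡ 2 mod 3 and 8 ≡ 1 mod 7) yet 8 ≡ 8 (mod 21), not 16.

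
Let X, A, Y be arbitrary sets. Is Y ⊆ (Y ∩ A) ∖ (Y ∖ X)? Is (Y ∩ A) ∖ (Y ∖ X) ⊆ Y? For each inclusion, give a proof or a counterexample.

(⊆) This inclusion fails. Take X = ∅, A = ∅, Y = {1}; then 1 ∈ Y but 1 ∉ (Y ∩ A) ∖ (Y ∖ X).

(⊇) Let x ∈ (Y ∩ A) ∖ (Y ∖ X). Then x ∈ X ∩ A ∩ Y, from which x ∈ Y.

(⊆) fails; (⊇) holds.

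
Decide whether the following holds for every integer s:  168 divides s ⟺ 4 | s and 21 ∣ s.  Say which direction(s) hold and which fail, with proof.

(⇒) holds; (⇐) fails.

(→) If 168 ∣ s, write s = 168q. Since 168 = 42·4, s = 4·(42q), so 4 ∣ s; and since 168 = 8·21, s = 21·(8q), so 21 ∣ s.

(←) This fails: take s = 84. Both 4 ∣ 84 and 21 ∣ 84, yet 84 is not a multiple of 168 (since 84 = 0·168 + 84), so 168 ∤ 84.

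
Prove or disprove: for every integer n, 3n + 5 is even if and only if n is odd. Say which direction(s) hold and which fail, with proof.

(⟹) Suppose 3n + 5 is even. Since 3 is odd, 3n and n have the same parity, so 3n + 5 ≡ n + 5 (mod 2). As 5 is odd, 3n + 5 is even exactly when n is odd. Thus n is odd.

(⟸) Conversely, suppose n is odd; write n = 2j + 1. Then 3n + 5 = 3·(2j + 1) + 5 = 2·3j + 8, which is even.

The biconditional holds.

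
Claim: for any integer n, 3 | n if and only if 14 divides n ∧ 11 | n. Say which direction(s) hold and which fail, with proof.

(⇒) fails and (⇐) fails.

(⇒) This fails: take n = 3. Certainly 3 ∣ 3, but 14 ∤ 3.

(⇐) This fails: take n = 154. Both 14 ∣ 154 and 11 ∣ 154, yet 154 is not a multiple of 3 (since 154 = 51·3 + 1), so 3 ∤ 154.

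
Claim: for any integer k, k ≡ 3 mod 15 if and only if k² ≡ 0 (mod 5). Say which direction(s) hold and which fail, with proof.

Both directions fail.

[⇒] This fails: take k = 3. Then 3 ≡ 3 (mod 15), but 3² = 9 ≡ 4 (mod 5), not 0.

[⇐] This fails: take k = 0. Then 0² = 0 ≡ 0 (mod 5), yet 0 ≡ 0 (mod 15), not 3.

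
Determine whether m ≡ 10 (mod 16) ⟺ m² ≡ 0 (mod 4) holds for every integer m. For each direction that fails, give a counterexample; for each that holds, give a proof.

Not equivalent: only (⇒) holds.

[⇒] Suppose m ≡ 10 (mod 16). Then m² ≡ 10² = 100 (mod 16), and since 4 ∣ 16, also m² ≡ 0 (mod 4).

[⇐] This fails: take m = 0. Then 0² = 0 ≡ 0 (mod 4), yet 0 ≡ 0 (mod 16), not 10.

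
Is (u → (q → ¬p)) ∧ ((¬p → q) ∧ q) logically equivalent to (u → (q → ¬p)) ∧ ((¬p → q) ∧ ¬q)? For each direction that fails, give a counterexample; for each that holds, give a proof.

(→) This fails. Under u = F, q = T, p = F, the left side is true but the right side is false.

(←) This fails. Under u = F, q = F, p = T, the left side is false but the right side is true.

Neither direction holds.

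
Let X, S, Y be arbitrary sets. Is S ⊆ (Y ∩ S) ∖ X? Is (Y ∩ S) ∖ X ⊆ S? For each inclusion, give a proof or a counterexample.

The sets are not equal: only the reverse inclusion holds.

(⟹) This inclusion fails. Take X = ∅, S = {1}, Y = ∅; then 1 ∈ S but 1 ∉ (Y ∩ S) ∖ X.

(⟸) Let x ∈ (Y ∩ S) ∖ X. Then x ∈ S ∩ Y and x ∉ X, from which x ∈ S.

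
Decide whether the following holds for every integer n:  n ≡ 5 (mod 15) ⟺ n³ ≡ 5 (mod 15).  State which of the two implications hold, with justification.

Both implications hold.

(→) Suppose n ≡ 5 (mod 15). Write n = 15j + 5. Then (15j + 5)³ = 3375j³ + 3375j² + 1125j + 125 = 15(225j³ + 225j² + 75j + 8) + 5, so n³ ≡ 5 (mod 15).

(←) Conversely, suppose n³ ≡ 5 (mod 15). The only residue r in {0, …, 14} with r³ ≡ 5 (mod 15) is r = 5, so n ≡ 5 (mod 15).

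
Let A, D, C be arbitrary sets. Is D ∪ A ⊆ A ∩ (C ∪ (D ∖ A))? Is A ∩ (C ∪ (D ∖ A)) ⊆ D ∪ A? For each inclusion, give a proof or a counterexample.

Forward inclusion. This inclusion fails. Take A = {1}, D = ∅, C = ∅; then 1 ∈ D ∪ A but 1 ∉ A ∩ (C ∪ (D ∖ A)).

Reverse inclusion. Let x ∈ A ∩ (C ∪ (D ∖ A)). Then either x ∈ A ∩ C and x ∉ D; or x ∈ A ∩ D ∩ C. In each case x ∈ D ∪ A, so A ∩ (C ∪ (D ∖ A)) ⊆ D ∪ A.

Only the reverse inclusion holds.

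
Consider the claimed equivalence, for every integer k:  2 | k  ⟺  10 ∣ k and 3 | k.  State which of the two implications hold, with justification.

(←) Suppose 10 ∣ k and 3 ∣ k. Any common multiple of 10 and 3 is a multiple of their lcm; here gcd(10, 3) = 1, so lcm(10, 3) = 10·3 = 30, so 30 ∣ k. Since 2 ∣ 30, it follows that 2 ∣ k.

(→) This fails: take k = 2. Certainly 2 ∣ 2, but 10 ∤ 2.

The forward direction fails; the converse holds.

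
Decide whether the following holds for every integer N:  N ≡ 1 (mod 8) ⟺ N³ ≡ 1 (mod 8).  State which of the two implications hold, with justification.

The biconditional holds.

(→) Suppose N ≡ 1 (mod 8). Write N = 8j + 1. Then (8j + 1)³ = 512j³ + 192j² + 24j + 1 = 8(64j³ + 24j² + 3j) + 1, so N³ ≡ 1 (mod 8).

(←) For the converse, argue contrapositively. If N ≢ 1 (mod 8), then N is congruent to one of 0, 2, 3, 4, 5, 6, 7 modulo 8, and these give N³ ≡ 0, 0, 3, 0, 5, 0, 7 respectively — never 1.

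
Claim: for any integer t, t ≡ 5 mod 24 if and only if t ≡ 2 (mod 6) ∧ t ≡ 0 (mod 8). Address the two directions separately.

Both directions fail.

(⟹) This fails: t = 5 gives 5 ≡ 5 (mod 24) but 5 ≡ 5 (mod 6), so the conjunction on the right does not hold.

(⟸) This fails: t = 8 satisfies both congruences on the right (8 ≡ 2 mod 6 and 8 ≡ 0 mod 8) yet 8 ≡ 8 (mod 24), not 5.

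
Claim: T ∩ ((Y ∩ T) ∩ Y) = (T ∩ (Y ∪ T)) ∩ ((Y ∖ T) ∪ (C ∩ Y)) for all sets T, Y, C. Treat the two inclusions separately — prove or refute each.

(⟹) This inclusion fails. Take T = {1}, Y = {1}, C = ∅; then 1 ∈ T ∩ ((Y ∩ T) ∩ Y) but 1 ∉ (T ∩ (Y ∪ T)) ∩ ((Y ∖ T) ∪ (C ∩ Y)).

(⟸) Let x ∈ (T ∩ (Y ∪ T)) ∩ ((Y ∖ T) ∪ (C ∩ Y)). Then x ∈ T ∩ Y ∩ C, from which x ∈ T ∩ ((Y ∩ T) ∩ Y).

The sets are not equal: only the reverse inclusion holds.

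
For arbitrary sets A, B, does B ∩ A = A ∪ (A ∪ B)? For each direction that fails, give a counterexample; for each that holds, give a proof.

Only the forward inclusion holds.

(⟹) Let x ∈ B ∩ A. Then x ∈ A ∩ B, from which x ∈ A ∪ (A ∪ B).

(⟸) This inclusion fails. Take A = {1}, B = ∅; then 1 ∈ A ∪ (A ∪ B) but 1 ∉ B ∩ A.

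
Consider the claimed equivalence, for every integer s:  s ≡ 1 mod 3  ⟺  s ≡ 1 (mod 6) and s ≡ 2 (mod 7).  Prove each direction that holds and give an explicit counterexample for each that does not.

Not equivalent: only (⇐) holds.

[⇐] If s ≡ 1 (mod 6) and s ≡ 2 (mod 7), then by the Chinese remainder theorem s ≡ 37 (mod 42). Since 37 ≡ 1 (mod 3) and 3 ∣ 42, we get s ≡ 1 (mod 3).

[⇒] This fails: s = 1 gives 1 ≡ 1 (mod 3) but 1 ≡ 1 (mod 7), so the conjunction on the right does not hold.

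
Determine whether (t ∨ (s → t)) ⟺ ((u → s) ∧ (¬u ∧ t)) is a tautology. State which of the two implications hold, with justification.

[⇒] This fails. Under u = F, t = F, s = F, the left side is true but the right side is false.

[⇐] Assume the antecedent. If u is true, the antecedent cannot hold. If u is false, the antecedent forces (u = F, t = T, s = F) or (u = F, t = T, s = T), and t ∨ (s → t) holds there. Either way t ∨ (s → t) holds.

Not equivalent: only (⇐) holds.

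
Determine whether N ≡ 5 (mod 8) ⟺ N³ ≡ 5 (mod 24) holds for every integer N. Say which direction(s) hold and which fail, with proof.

[⇒] This fails: take N = 13. Then 13 ≡ 5 (mod 8), but 13³ = 2197 ≡ 13 (mod 24), not 5.

[⇐] Conversely, the residues r modulo 24 with r³ ≡ 5 (mod 24) are exactly {5}, and each is ≡ 5 (mod 8).

Only the reverse direction holds.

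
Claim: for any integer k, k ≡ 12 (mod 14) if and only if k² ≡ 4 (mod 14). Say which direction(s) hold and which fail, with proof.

Only the forward implication holds.

(⇒) Suppose k ≡ 12 (mod 14). Write k = 14j + 12. Then (14j + 12)² = 196j² + 336j + 144 = 14(14j² + 24j + 10) + 4, so k² ≡ 4 (mod 14).

(⇐) This fails: take k = 2. Then 2² = 4 ≡ 4 (mod 14), yet 2 ≡ 2 (mod 14), not 12.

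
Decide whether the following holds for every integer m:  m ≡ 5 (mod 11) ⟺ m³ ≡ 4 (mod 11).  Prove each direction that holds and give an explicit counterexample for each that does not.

[⇒] Suppose m ≡ 5 (mod 11). Write m = 11j + 5. Then (11j + 5)³ = 1331j³ + 1815j² + 825j + 125 = 11(121j³ + 165j² + 75j + 11) + 4, so m³ ≡ 4 (mod 11).

[⇐] Conversely, suppose m³ ≡ 4 (mod 11). The only residue r in {0, …, 10} with r³ ≡ 4 (mod 11) is r = 5, so m ≡ 5 (mod 11).

Both directions hold; the statement is true.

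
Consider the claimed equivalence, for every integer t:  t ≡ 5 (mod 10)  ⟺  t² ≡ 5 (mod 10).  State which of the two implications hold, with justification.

(→) Suppose t ≡ 5 (mod 10). Write t = 10j + 5. Then (10j + 5)² = 100j² + 100j + 25 = 10(10j² + 10j + 2) + 5, so t² ≡ 5 (mod 10).

(←) For the converse, argue contrapositively. If t ≢ 5 (mod 10), then t is congruent to one of 0, 1, 2, 3, 4, 6, 7, 8, 9 modulo 10, and these give t² ≡ 0, 1, 4, 9, 6, 6, 9, 4, 1 respectively — never 5.

Equivalent; both directions hold.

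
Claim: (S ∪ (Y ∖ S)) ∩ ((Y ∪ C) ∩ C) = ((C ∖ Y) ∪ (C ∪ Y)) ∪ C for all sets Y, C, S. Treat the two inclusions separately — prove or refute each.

The sets are not equal: only the forward inclusion holds.

(⟹) Let x ∈ (S ∪ (Y ∖ S)) ∩ ((Y ∪ C) ∩ C). Then either x ∈ Y ∩ C and x ∉ S; or x ∈ C ∩ S and x ∉ Y; or x ∈ Y ∩ C ∩ S. In each case x ∈ ((C ∖ Y) ∪ (C ∪ Y)) ∪ C, so (S ∪ (Y ∖ S)) ∩ ((Y ∪ C) ∩ C) ⊆ ((C ∖ Y) ∪ (C ∪ Y)) ∪ C.

(⟸) This inclusion fails. Take Y = {1}, C = ∅, S = ∅; then 1 ∈ ((C ∖ Y) ∪ (C ∪ Y)) ∪ C but 1 ∉ (S ∪ (Y ∖ S)) ∩ ((Y ∪ C) ∩ C).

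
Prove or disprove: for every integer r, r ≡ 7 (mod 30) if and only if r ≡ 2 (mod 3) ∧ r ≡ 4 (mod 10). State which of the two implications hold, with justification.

(⇒) fails and (⇐) fails.

Forward direction. This fails: r = 7 gives 7 ≡ 7 (mod 30) but 7 ≡ 1 (mod 3), so the conjunction on the right does not hold.

Converse. This fails: r = 14 satisfies both congruences on the right (14 ≡ 2 mod 3 and 14 ≡ 4 mod 10) yet 14 ≡ 14 (mod 30), not 7.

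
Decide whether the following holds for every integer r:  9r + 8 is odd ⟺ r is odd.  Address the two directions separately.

Forward direction. Suppose 9r + 8 is odd. Since 9 is odd, 9r and r have the same parity, so 9r + 8 ≡ r + 8 (mod 2). As 8 is even, 9r + 8 is odd exactly when r is odd. Thus r is odd.

Converse. Suppose r is odd; write r = 2j + 1. Then 9r + 8 = 9·(2j + 1) + 8 = 2·9j + 17, which is odd.

Both directions hold.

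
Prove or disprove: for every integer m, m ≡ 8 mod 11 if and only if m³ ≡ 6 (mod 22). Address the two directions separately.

(→) This fails: take m = 19. Then 19 ≡ 8 (mod 11), but 19³ = 6859 ≡ 17 (mod 22), not 6.

(←) Conversely, the residues r modulo 22 with r³ ≡ 6 (mod 22) are exactly {8}, and each is ≡ 8 (mod 11).

The forward direction fails; the converse holds.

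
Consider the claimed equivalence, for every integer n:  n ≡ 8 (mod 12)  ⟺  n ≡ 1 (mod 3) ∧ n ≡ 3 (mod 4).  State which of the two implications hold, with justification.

(⟹) This fails: n = 8 gives 8 ≡ 8 (mod 12) but 8 ≡ 2 (mod 3), so the conjunction on the right does not hold.

(⟸) This fails: n = 7 satisfies both congruences on the right (7 ≡ 1 mod 3 and 7 ≡ 3 mod 4) yet 7 ≡ 7 (mod 12), not 8.

Neither implication holds.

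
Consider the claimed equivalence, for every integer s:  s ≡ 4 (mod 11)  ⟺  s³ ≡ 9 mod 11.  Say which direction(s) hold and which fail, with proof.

Forward direction. Suppose s ≡ 4 (mod 11). Write s = 11j + 4. Then (11j + 4)³ = 1331j³ + 1452j² + 528j + 64 = 11(121j³ + 132j² + 48j + 5) + 9, so s³ ≡ 9 (mod 11).

Converse. For the converse, argue contrapositively. If s ≢ 4 (mod 11), then s is congruent to one of 0, 1, 2, 3, 5, 6, 7, 8, 9, 10 modulo 11, and these give s³ ≡ 0, 1, 8, 5, 4, 7, 2, 6, 3, 10 respectively — never 9.

Both implications hold.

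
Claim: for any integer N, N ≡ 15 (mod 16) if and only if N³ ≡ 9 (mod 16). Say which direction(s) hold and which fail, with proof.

Neither implication holds.

Forward direction. This fails: take N = 15. Then 15 ≡ 15 (mod 16), but 15³ = 3375 ≡ 15 (mod 16), not 9.

Converse. This fails: take N = 9. Then 9³ = 729 ≡ 9 (mod 16), yet 9 ≡ 9 (mod 16), not 15.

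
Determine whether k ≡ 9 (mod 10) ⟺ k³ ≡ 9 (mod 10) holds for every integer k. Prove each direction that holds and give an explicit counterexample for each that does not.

Both implications hold.

(⇒) Suppose k ≡ 9 (mod 10). Write k = 10j + 9. Then (10j + 9)³ = 1000j³ + 2700j² + 2430j + 729 = 10(100j³ + 270j² + 243j + 72) + 9, so k³ ≡ 9 (mod 10).

(⇐) Conversely, suppose k³ ≡ 9 (mod 10). The only residue r in {0, …, 9} with r³ ≡ 9 (mod 10) is r = 9, so k ≡ 9 (mod 10).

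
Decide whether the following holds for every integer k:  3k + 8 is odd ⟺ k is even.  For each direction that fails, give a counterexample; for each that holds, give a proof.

(→) This fails: k = 5 gives 3k + 8 = 23, which is odd, but 5 is odd, not even.

(←) This also fails: k = 4 is even, but 3k + 8 = 20 is even, not odd.

Neither implication holds.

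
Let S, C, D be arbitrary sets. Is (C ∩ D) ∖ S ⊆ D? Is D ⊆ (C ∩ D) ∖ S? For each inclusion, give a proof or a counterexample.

Only the forward inclusion holds.

Reverse inclusion. This inclusion fails. Take S = ∅, C = ∅, D = {1}; then 1 ∈ D but 1 ∉ (C ∩ D) ∖ S.

Forward inclusion. Let x ∈ (C ∩ D) ∖ S. Then x ∈ C ∩ D and x ∉ S, from which x ∈ D.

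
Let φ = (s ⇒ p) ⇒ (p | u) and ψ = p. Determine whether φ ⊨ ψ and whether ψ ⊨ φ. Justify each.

(⇒) fails; (⇐) holds.

[⇒] This fails. Under s = T, p = F, u = F, the left side is true but the right side is false.

[⇐] Assume the antecedent. If s is true, (s ⇒ p) ⇒ (p | u) reduces to true regardless of the other variables. If s is false, the antecedent forces (s = F, p = T, u = F) or (s = F, p = T, u = T), and (s ⇒ p) ⇒ (p | u) holds there. Either way (s ⇒ p) ⇒ (p | u) holds.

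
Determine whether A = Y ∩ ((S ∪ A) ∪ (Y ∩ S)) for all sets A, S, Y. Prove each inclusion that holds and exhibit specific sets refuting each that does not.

(⊆) fails and (⊇) fails.

(⊆) This inclusion fails. Take A = {1}, S = ∅, Y = ∅; then 1 ∈ A but 1 ∉ Y ∩ ((S ∪ A) ∪ (Y ∩ S)).

(⊇) This inclusion fails. Take A = ∅, S = {1}, Y = {1}; then 1 ∈ Y ∩ ((S ∪ A) ∪ (Y ∩ S)) but 1 ∉ A.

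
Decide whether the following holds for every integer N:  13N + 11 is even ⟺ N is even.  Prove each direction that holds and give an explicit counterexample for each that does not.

Forward direction. This fails: N = 1 gives 13N + 11 = 24, which is even, but 1 is odd, not even.

Converse. This also fails: N = 4 is even, but 13N + 11 = 63 is odd, not even.

Both directions fail.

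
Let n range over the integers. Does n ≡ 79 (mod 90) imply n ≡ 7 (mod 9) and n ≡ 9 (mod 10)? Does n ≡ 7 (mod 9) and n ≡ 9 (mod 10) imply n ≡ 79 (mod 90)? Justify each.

[⇒] Suppose n ≡ 79 (mod 90); write n = 90j + 79. Since 9 ∣ 90, reducing mod 9 gives n ≡ 79 ≡ 7 (mod 9); since 10 ∣ 90, reducing mod 10 gives n ≡ 79 ≡ 9 (mod 10).

[⇐] Conversely, if n ≡ 7 (mod 9) and n ≡ 9 (mod 10), then by the Chinese remainder theorem n ≡ 79 (mod 90). This is exactly n ≡ 79 (mod 90).

Both directions hold; the statement is true.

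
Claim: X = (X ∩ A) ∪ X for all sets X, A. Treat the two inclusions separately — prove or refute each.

The two sets are equal.

Forward inclusion. Let x ∈ X. Then either x ∈ X and x ∉ A; or x ∈ X ∩ A. In each case x ∈ (X ∩ A) ∪ X, so X ⊆ (X ∩ A) ∪ X.

Reverse inclusion. Let x ∈ (X ∩ A) ∪ X. Then either x ∈ X and x ∉ A; or x ∈ X ∩ A. In each case x ∈ X, so (X ∩ A) ∪ X ⊆ X.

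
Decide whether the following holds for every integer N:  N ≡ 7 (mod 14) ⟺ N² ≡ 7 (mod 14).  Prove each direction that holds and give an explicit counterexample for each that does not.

Forward direction. Suppose N ≡ 7 (mod 14). Write N = 14j + 7. Then (14j + 7)² = 196j² + 196j + 49 = 14(14j² + 14j + 3) + 7, so N² ≡ 7 (mod 14).

Converse. Suppose N² ≡ 7 (mod 14). The only residue r in {0, …, 13} with r² ≡ 7 (mod 14) is r = 7, so N ≡ 7 (mod 14).

The biconditional holds.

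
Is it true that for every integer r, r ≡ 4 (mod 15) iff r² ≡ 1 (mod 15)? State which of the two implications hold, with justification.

The forward direction holds; the converse fails.

(⟸) This fails: take r = 1. Then 1² = 1 ≡ 1 (mod 15), yet 1 ≡ 1 (mod 15), not 4.

(⟹) Suppose r ≡ 4 (mod 15). Write r = 15j + 4. Then (15j + 4)² = 225j² + 120j + 16 = 15(15j² + 8j + 1) + 1, so r² ≡ 1 (mod 15).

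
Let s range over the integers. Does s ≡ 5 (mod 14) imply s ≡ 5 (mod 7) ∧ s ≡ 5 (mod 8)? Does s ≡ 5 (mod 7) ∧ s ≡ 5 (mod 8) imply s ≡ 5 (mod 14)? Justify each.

(→) This fails: s = 33 gives 33 ≡ 5 (mod 14) but 33 ≡ 1 (mod 8), so the conjunction on the right does not hold.

(←) Conversely, if s ≡ 5 (mod 7) and s ≡ 5 (mod 8), then by the Chinese remainder theorem s ≡ 5 (mod 56). Since 5 ≡ 5 (mod 14) and 14 ∣ 56, we get s ≡ 5 (mod 14).

(⇒) fails; (⇐) holds.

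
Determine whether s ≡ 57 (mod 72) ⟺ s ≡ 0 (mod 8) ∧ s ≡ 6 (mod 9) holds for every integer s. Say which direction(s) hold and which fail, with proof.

[⇒] This fails: s = 57 gives 57 ≡ 57 (mod 72) but 57 ≡ 1 (mod 8), so the conjunction on the right does not hold.

[⇐] This fails: s = 24 satisfies both congruences on the right (24 ≡ 0 mod 8 and 24 ≡ 6 mod 9) yet 24 ≡ 24 (mod 72), not 57.

(⇒) fails and (⇐) fails.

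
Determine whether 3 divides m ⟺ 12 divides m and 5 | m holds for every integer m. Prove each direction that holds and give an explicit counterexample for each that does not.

(→) This fails: take m = 3. Certainly 3 ∣ 3, but 12 ∤ 3.

(←) Suppose 12 ∣ m and 5 ∣ m. Any common multiple of 12 and 5 is a multiple of their lcm; here gcd(12, 5) = 1, so lcm(12, 5) = 12·5 = 60, so 60 ∣ m. Since 3 ∣ 60, it follows that 3 ∣ m.

The forward direction fails; the converse holds.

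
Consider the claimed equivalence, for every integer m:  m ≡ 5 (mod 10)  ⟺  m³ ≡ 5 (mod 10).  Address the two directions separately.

(⇒) Suppose m ≡ 5 (mod 10). Write m = 10j + 5. Then (10j + 5)³ = 1000j³ + 1500j² + 750j + 125 = 10(100j³ + 150j² + 75j + 12) + 5, so m³ ≡ 5 (mod 10).

(⇐) Conversely, suppose m³ ≡ 5 (mod 10). The only residue r in {0, …, 9} with r³ ≡ 5 (mod 10) is r = 5, so m ≡ 5 (mod 10).

Both implications hold.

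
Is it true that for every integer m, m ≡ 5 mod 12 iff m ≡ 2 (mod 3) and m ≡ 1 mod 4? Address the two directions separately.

Both directions hold.

(←) If m ≡ 2 (mod 3) and m ≡ 1 (mod 4), then by the Chinese remainder theorem m ≡ 5 (mod 12). This is exactly m ≡ 5 (mod 12).

(→) Suppose m ≡ 5 (mod 12); write m = 12j + 5. Since 3 ∣ 12, reducing mod 3 gives m ≡ 5 ≡ 2 (mod 3); since 4 ∣ 12, reducing mod 4 gives m ≡ 5 ≡ 1 (mod 4).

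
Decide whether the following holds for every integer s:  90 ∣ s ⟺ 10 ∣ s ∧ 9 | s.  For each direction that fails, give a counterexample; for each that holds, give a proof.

Both directions hold.

(⇒) If 90 ∣ s, write s = 90q. Since 90 = 9·10, s = 10·(9q), so 10 ∣ s; and since 90 = 10·9, s = 9·(10q), so 9 ∣ s.

(⇐) Suppose 10 ∣ s and 9 ∣ s. Any common multiple of 10 and 9 is a multiple of their lcm; here gcd(10, 9) = 1, so lcm(10, 9) = 10·9 = 90, so 90 ∣ s.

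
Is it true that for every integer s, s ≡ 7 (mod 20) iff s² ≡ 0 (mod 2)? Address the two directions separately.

Forward direction. This fails: take s = 7. Then 7 ≡ 7 (mod 20), but 7² = 49 ≡ 1 (mod 2), not 0.

Converse. This fails: take s = 0. Then 0² = 0 ≡ 0 (mod 2), yet 0 ≡ 0 (mod 20), not 7.

(⇒) fails and (⇐) fails.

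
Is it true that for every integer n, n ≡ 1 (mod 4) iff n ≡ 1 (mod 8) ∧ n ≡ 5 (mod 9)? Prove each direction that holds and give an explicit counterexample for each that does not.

The forward direction fails; the converse holds.

Forward direction. This fails: n = 1 gives 1 ≡ 1 (mod 4) but 1 ≡ 1 (mod 9), so the conjunction on the right does not hold.

Converse. If n ≡ 1 (mod 8) and n ≡ 5 (mod 9), then by the Chinese remainder theorem n ≡ 41 (mod 72). Since 41 ≡ 1 (mod 4) and 4 ∣ 72, we get n ≡ 1 (mod 4).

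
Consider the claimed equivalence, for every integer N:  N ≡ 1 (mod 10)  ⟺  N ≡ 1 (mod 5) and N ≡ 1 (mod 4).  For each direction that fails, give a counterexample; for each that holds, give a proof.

(⇒) fails; (⇐) holds.

[⇒] This fails: N = 11 gives 11 ≡ 1 (mod 10) but 11 ≡ 3 (mod 4), so the conjunction on the right does not hold.

[⇐] Conversely, if N ≡ 1 (mod 5) and N ≡ 1 (mod 4), then by the Chinese remainder theorem N ≡ 1 (mod 20). Since 1 ≡ 1 (mod 10) and 10 ∣ 20, we get N ≡ 1 (mod 10).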